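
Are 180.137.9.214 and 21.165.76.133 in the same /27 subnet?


Mask: 255.255.255.224
180.137.9.214 AND mask = 180.137.9.192
21.165.76.133 AND mask = 21.165.76.128
No, different subnets (180.137.9.192 vs 21.165.76.128)


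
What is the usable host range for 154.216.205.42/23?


Network: 154.216.204.0
Broadcast: 154.216.205.255
First usable = network + 1
Last usable = broadcast - 1
Range: 154.216.204.1 to 154.216.205.254


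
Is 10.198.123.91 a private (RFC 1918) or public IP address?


RFC 1918 private ranges:
  10.0.0.0/8 (10.0.0.0 - 10.255.255.255)
  172.16.0.0/12 (172.16.0.0 - 172.31.255.255)
  192.168.0.0/16 (192.168.0.0 - 192.168.255.255)
Private (in 10.0.0.0/8)


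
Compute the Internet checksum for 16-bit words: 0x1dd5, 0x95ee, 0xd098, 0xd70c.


Sum all words (with carry folding):
+ 0x1dd5 = 0x1dd5
+ 0x95ee = 0xb3c3
+ 0xd098 = 0x845c
+ 0xd70c = 0x5b69
One's complement: ~0x5b69
Checksum = 0xa496


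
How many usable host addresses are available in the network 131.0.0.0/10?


Host bits = 32 - 10 = 22
Total addresses = 2^22 = 4194304
Usable = total - 2 (network and broadcast)
Usable hosts: 4194302


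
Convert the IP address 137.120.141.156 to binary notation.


137 = 10001001
120 = 01111000
141 = 10001101
156 = 10011100
Binary: 10001001.01111000.10001101.10011100


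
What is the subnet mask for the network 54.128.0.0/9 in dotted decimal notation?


/9 means 9 network bits, 23 host bits
Binary: 11111111100000000000000000000000
Mask: 255.128.0.0


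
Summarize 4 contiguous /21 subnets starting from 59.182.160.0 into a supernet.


Original prefix: /21
Number of subnets: 4 = 2^2
New prefix = 21 - 2 = 19
Supernet: 59.182.160.0/19


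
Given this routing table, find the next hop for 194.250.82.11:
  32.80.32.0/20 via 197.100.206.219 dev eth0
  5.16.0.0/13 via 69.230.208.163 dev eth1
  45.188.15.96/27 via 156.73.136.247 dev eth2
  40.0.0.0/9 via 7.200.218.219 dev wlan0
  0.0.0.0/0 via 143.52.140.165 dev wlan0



Longest prefix match for 194.250.82.11:
  /20 32.80.32.0: no
  /13 5.16.0.0: no
  /27 45.188.15.96: no
  /9 40.0.0.0: no
  /0 0.0.0.0: MATCH
Selected: next-hop 143.52.140.165 via wlan0 (matched /0)


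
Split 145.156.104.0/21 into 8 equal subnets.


New prefix = 21 + 3 = 24
Each subnet has 256 addresses
  145.156.104.0/24
  145.156.105.0/24
  145.156.106.0/24
  145.156.107.0/24
  145.156.108.0/24
  145.156.109.0/24
  145.156.110.0/24
  145.156.111.0/24
Subnets: 145.156.104.0/24, 145.156.105.0/24, 145.156.106.0/24, 145.156.107.0/24, 145.156.108.0/24, 145.156.109.0/24, 145.156.110.0/24, 145.156.111.0/24


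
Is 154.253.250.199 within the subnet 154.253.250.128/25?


Subnet network: 154.253.250.128
Test IP AND mask: 154.253.250.128
Yes, 154.253.250.199 is in 154.253.250.128/25


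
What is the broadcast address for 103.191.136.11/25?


Network: 103.191.136.0/25
Host bits = 7
Set all host bits to 1:
Broadcast: 103.191.136.127


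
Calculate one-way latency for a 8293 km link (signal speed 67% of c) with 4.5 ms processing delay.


Speed = 0.67 * 3e5 km/s = 201000 km/s
Propagation delay = 8293 / 201000 = 0.0413 s = 41.2587 ms
Processing delay = 4.5 ms
Total one-way latency = 45.7587 ms


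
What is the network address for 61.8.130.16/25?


IP:   00111101.00001000.10000010.00010000
Mask: 11111111.11111111.11111111.10000000
AND operation:
Net:  00111101.00001000.10000010.00000000
Network: 61.8.130.0/25


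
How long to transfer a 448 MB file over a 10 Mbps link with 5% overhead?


Effective throughput = 10 * (1 - 5/100) = 9.5 Mbps
File size in Mb = 448 * 8 = 3584 Mb
Time = 3584 / 9.5
Time = 377.2632 seconds


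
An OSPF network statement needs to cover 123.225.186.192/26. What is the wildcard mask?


Subnet mask: 255.255.255.192
Wildcard = 255.255.255.255 - subnet mask
255 - 255 = 0
255 - 255 = 0
255 - 255 = 0
255 - 192 = 63
Wildcard: 0.0.0.63


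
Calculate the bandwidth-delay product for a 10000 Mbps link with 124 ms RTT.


BDP = bandwidth * RTT
= 10000 Mbps * 124 ms
= 10000 * 1e6 * 124 / 1000 bits
= 1240000000 bits
= 155000000 bytes
= 151367.1875 KB
BDP = 1240000000 bits (155000000 bytes)


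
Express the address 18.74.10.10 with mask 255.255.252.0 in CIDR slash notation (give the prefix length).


Binary: 11111111.11111111.11111100.00000000
Count leading 1s
Prefix: /22


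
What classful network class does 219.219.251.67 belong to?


First octet: 219
Binary: 11011011
110xxxxx -> Class C (192-223)
Class C, default mask 255.255.255.0 (/24)


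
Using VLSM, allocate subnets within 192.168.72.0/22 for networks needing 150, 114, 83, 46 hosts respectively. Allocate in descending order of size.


150 hosts -> /24 (254 usable): 192.168.72.0/24
114 hosts -> /25 (126 usable): 192.168.73.0/25
83 hosts -> /25 (126 usable): 192.168.73.128/25
46 hosts -> /26 (62 usable): 192.168.74.0/26
Allocation: 192.168.72.0/24 (150 hosts, 254 usable); 192.168.73.0/25 (114 hosts, 126 usable); 192.168.73.128/25 (83 hosts, 126 usable); 192.168.74.0/26 (46 hosts, 62 usable)


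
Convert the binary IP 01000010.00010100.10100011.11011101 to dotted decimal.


01000010 = 66
00010100 = 20
10100011 = 163
11011101 = 221
IP: 66.20.163.221


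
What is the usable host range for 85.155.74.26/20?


Network: 85.155.64.0
Broadcast: 85.155.79.255
First usable = network + 1
Last usable = broadcast - 1
Range: 85.155.64.1 to 85.155.79.254


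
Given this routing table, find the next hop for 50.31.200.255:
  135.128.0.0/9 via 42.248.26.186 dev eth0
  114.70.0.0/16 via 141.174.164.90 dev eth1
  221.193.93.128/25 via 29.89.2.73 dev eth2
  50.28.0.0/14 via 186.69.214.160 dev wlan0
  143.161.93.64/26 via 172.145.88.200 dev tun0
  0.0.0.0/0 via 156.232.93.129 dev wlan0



Longest prefix match for 50.31.200.255:
  /9 135.128.0.0: no
  /16 114.70.0.0: no
  /25 221.193.93.128: no
  /14 50.28.0.0: MATCH
  /26 143.161.93.64: no
  /0 0.0.0.0: MATCH
Selected: next-hop 186.69.214.160 via wlan0 (matched /14)


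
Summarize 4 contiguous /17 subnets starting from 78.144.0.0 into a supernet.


Original prefix: /17
Number of subnets: 4 = 2^2
New prefix = 17 - 2 = 15
Supernet: 78.144.0.0/15


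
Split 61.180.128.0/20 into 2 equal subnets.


New prefix = 20 + 1 = 21
Each subnet has 2048 addresses
  61.180.128.0/21
  61.180.136.0/21
Subnets: 61.180.128.0/21, 61.180.136.0/21


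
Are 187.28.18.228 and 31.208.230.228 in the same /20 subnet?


Mask: 255.255.240.0
187.28.18.228 AND mask = 187.28.16.0
31.208.230.228 AND mask = 31.208.224.0
No, different subnets (187.28.16.0 vs 31.208.224.0)


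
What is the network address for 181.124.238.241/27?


IP:   10110101.01111100.11101110.11110001
Mask: 11111111.11111111.11111111.11100000
AND operation:
Net:  10110101.01111100.11101110.11100000
Network: 181.124.238.224/27


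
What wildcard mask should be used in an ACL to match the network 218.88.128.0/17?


Subnet mask: 255.255.128.0
Wildcard = 255.255.255.255 - subnet mask
255 - 255 = 0
255 - 255 = 0
255 - 128 = 127
255 - 0 = 255
Wildcard: 0.0.127.255


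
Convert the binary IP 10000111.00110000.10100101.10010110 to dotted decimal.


10000111 = 135
00110000 = 48
10100101 = 165
10010110 = 150
IP: 135.48.165.150


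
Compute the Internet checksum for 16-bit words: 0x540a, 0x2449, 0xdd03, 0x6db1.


Sum all words (with carry folding):
+ 0x540a = 0x540a
+ 0x2449 = 0x7853
+ 0xdd03 = 0x5557
+ 0x6db1 = 0xc308
One's complement: ~0xc308
Checksum = 0x3cf7


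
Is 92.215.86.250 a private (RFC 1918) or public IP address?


RFC 1918 private ranges:
  10.0.0.0/8 (10.0.0.0 - 10.255.255.255)
  172.16.0.0/12 (172.16.0.0 - 172.31.255.255)
  192.168.0.0/16 (192.168.0.0 - 192.168.255.255)
Public (not in any RFC 1918 range)


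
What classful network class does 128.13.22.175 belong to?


First octet: 128
Binary: 10000000
10xxxxxx -> Class B (128-191)
Class B, default mask 255.255.0.0 (/16)


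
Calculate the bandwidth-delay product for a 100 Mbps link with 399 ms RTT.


BDP = bandwidth * RTT
= 100 Mbps * 399 ms
= 100 * 1e6 * 399 / 1000 bits
= 39900000 bits
= 4987500 bytes
= 4870.6055 KB
BDP = 39900000 bits (4987500 bytes)


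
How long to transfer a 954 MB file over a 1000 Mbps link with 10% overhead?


Effective throughput = 1000 * (1 - 10/100) = 900 Mbps
File size in Mb = 954 * 8 = 7632 Mb
Time = 7632 / 900
Time = 8.48 seconds


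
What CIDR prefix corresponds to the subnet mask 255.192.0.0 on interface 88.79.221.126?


Binary: 11111111.11000000.00000000.00000000
Count leading 1s
Prefix: /10


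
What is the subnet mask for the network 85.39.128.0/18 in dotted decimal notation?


/18 means 18 network bits, 14 host bits
Binary: 11111111111111111100000000000000
Mask: 255.255.192.0


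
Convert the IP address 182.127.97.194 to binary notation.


182 = 10110110
127 = 01111111
97 = 01100001
194 = 11000010
Binary: 10110110.01111111.01100001.11000010


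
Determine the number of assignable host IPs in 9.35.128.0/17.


Host bits = 32 - 17 = 15
Total addresses = 2^15 = 32768
Usable = total - 2 (network and broadcast)
Usable hosts: 32766


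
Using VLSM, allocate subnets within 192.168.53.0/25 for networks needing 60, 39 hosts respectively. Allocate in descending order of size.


60 hosts -> /26 (62 usable): 192.168.53.0/26
39 hosts -> /26 (62 usable): 192.168.53.64/26
Allocation: 192.168.53.0/26 (60 hosts, 62 usable); 192.168.53.64/26 (39 hosts, 62 usable)


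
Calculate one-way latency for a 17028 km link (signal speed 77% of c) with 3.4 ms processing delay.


Speed = 0.77 * 3e5 km/s = 231000 km/s
Propagation delay = 17028 / 231000 = 0.0737 s = 73.7143 ms
Processing delay = 3.4 ms
Total one-way latency = 77.1143 ms


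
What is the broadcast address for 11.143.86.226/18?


Network: 11.143.64.0/18
Host bits = 14
Set all host bits to 1:
Broadcast: 11.143.127.255


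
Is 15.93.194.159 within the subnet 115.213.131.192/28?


Subnet network: 115.213.131.192
Test IP AND mask: 15.93.194.144
No, 15.93.194.159 is not in 115.213.131.192/28


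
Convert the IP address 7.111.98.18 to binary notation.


7 = 00000111
111 = 01101111
98 = 01100010
18 = 00010010
Binary: 00000111.01101111.01100010.00010010


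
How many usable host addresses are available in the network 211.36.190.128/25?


Host bits = 32 - 25 = 7
Total addresses = 2^7 = 128
Usable = total - 2 (network and broadcast)
Usable hosts: 126


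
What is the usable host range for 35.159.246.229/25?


Network: 35.159.246.128
Broadcast: 35.159.246.255
First usable = network + 1
Last usable = broadcast - 1
Range: 35.159.246.129 to 35.159.246.254


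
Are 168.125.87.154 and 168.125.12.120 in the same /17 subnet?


Mask: 255.255.128.0
168.125.87.154 AND mask = 168.125.0.0
168.125.12.120 AND mask = 168.125.0.0
Yes, same subnet (168.125.0.0)


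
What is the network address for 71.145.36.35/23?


IP:   01000111.10010001.00100100.00100011
Mask: 11111111.11111111.11111110.00000000
AND operation:
Net:  01000111.10010001.00100100.00000000
Network: 71.145.36.0/23


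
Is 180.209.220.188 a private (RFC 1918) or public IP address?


RFC 1918 private ranges:
  10.0.0.0/8 (10.0.0.0 - 10.255.255.255)
  172.16.0.0/12 (172.16.0.0 - 172.31.255.255)
  192.168.0.0/16 (192.168.0.0 - 192.168.255.255)
Public (not in any RFC 1918 range)


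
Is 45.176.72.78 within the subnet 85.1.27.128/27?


Subnet network: 85.1.27.128
Test IP AND mask: 45.176.72.64
No, 45.176.72.78 is not in 85.1.27.128/27


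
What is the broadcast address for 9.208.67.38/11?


Network: 9.192.0.0/11
Host bits = 21
Set all host bits to 1:
Broadcast: 9.223.255.255


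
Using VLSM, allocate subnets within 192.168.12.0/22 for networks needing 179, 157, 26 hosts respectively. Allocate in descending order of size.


179 hosts -> /24 (254 usable): 192.168.12.0/24
157 hosts -> /24 (254 usable): 192.168.13.0/24
26 hosts -> /27 (30 usable): 192.168.14.0/27
Allocation: 192.168.12.0/24 (179 hosts, 254 usable); 192.168.13.0/24 (157 hosts, 254 usable); 192.168.14.0/27 (26 hosts, 30 usable)


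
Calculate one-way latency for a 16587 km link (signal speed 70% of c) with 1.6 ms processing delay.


Speed = 0.7 * 3e5 km/s = 210000 km/s
Propagation delay = 16587 / 210000 = 0.079 s = 78.9857 ms
Processing delay = 1.6 ms
Total one-way latency = 80.5857 ms


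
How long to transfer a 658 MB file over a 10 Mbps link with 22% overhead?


Effective throughput = 10 * (1 - 22/100) = 7.8 Mbps
File size in Mb = 658 * 8 = 5264 Mb
Time = 5264 / 7.8
Time = 674.8718 seconds


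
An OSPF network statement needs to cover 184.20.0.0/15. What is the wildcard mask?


Subnet mask: 255.254.0.0
Wildcard = 255.255.255.255 - subnet mask
255 - 255 = 0
255 - 254 = 1
255 - 0 = 255
255 - 0 = 255
Wildcard: 0.1.255.255


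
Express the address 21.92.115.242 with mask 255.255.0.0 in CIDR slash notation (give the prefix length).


Binary: 11111111.11111111.00000000.00000000
Count leading 1s
Prefix: /16


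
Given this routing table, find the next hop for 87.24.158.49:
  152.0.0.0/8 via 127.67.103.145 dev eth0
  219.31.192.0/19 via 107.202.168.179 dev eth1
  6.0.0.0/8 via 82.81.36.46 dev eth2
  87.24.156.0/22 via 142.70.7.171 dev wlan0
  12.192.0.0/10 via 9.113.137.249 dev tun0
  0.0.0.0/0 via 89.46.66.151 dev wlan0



Longest prefix match for 87.24.158.49:
  /8 152.0.0.0: no
  /19 219.31.192.0: no
  /8 6.0.0.0: no
  /22 87.24.156.0: MATCH
  /10 12.192.0.0: no
  /0 0.0.0.0: MATCH
Selected: next-hop 142.70.7.171 via wlan0 (matched /22)


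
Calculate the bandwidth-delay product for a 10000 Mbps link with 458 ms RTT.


BDP = bandwidth * RTT
= 10000 Mbps * 458 ms
= 10000 * 1e6 * 458 / 1000 bits
= 4580000000 bits
= 572500000 bytes
= 559082.0312 KB
BDP = 4580000000 bits (572500000 bytes)


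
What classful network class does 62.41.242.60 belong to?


First octet: 62
Binary: 00111110
0xxxxxxx -> Class A (1-126)
Class A, default mask 255.0.0.0 (/8)


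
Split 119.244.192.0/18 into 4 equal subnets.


New prefix = 18 + 2 = 20
Each subnet has 4096 addresses
  119.244.192.0/20
  119.244.208.0/20
  119.244.224.0/20
  119.244.240.0/20
Subnets: 119.244.192.0/20, 119.244.208.0/20, 119.244.224.0/20, 119.244.240.0/20


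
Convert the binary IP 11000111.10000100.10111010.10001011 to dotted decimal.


11000111 = 199
10000100 = 132
10111010 = 186
10001011 = 139
IP: 199.132.186.139


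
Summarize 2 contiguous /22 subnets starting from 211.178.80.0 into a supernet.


Original prefix: /22
Number of subnets: 2 = 2^1
New prefix = 22 - 1 = 21
Supernet: 211.178.80.0/21


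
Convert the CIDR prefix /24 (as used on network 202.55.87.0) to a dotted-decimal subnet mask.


/24 means 24 network bits, 8 host bits
Binary: 11111111111111111111111100000000
Mask: 255.255.255.0


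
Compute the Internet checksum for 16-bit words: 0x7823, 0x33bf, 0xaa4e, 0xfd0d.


Sum all words (with carry folding):
+ 0x7823 = 0x7823
+ 0x33bf = 0xabe2
+ 0xaa4e = 0x5631
+ 0xfd0d = 0x533f
One's complement: ~0x533f
Checksum = 0xacc0


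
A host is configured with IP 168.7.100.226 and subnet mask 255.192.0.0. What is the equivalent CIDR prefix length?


Binary: 11111111.11000000.00000000.00000000
Count leading 1s
Prefix: /10


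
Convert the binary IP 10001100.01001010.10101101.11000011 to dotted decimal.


10001100 = 140
01001010 = 74
10101101 = 173
11000011 = 195
IP: 140.74.173.195


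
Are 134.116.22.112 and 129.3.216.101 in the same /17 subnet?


Mask: 255.255.128.0
134.116.22.112 AND mask = 134.116.0.0
129.3.216.101 AND mask = 129.3.128.0
No, different subnets (134.116.0.0 vs 129.3.128.0)


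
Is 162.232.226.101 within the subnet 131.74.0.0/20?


Subnet network: 131.74.0.0
Test IP AND mask: 162.232.224.0
No, 162.232.226.101 is not in 131.74.0.0/20


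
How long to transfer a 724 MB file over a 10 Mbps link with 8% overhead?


Effective throughput = 10 * (1 - 8/100) = 9.2 Mbps
File size in Mb = 724 * 8 = 5792 Mb
Time = 5792 / 9.2
Time = 629.5652 seconds


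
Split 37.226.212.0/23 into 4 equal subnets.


New prefix = 23 + 2 = 25
Each subnet has 128 addresses
  37.226.212.0/25
  37.226.212.128/25
  37.226.213.0/25
  37.226.213.128/25
Subnets: 37.226.212.0/25, 37.226.212.128/25, 37.226.213.0/25, 37.226.213.128/25


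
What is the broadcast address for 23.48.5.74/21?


Network: 23.48.0.0/21
Host bits = 11
Set all host bits to 1:
Broadcast: 23.48.7.255


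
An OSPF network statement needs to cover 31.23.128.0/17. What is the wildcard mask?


Subnet mask: 255.255.128.0
Wildcard = 255.255.255.255 - subnet mask
255 - 255 = 0
255 - 255 = 0
255 - 128 = 127
255 - 0 = 255
Wildcard: 0.0.127.255


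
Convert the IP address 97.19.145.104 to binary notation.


97 = 01100001
19 = 00010011
145 = 10010001
104 = 01101000
Binary: 01100001.00010011.10010001.01101000


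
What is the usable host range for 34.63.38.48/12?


Network: 34.48.0.0
Broadcast: 34.63.255.255
First usable = network + 1
Last usable = broadcast - 1
Range: 34.48.0.1 to 34.63.255.254


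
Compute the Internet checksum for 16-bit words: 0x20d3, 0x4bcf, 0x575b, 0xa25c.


Sum all words (with carry folding):
+ 0x20d3 = 0x20d3
+ 0x4bcf = 0x6ca2
+ 0x575b = 0xc3fd
+ 0xa25c = 0x665a
One's complement: ~0x665a
Checksum = 0x99a5


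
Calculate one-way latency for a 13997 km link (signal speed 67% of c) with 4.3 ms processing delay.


Speed = 0.67 * 3e5 km/s = 201000 km/s
Propagation delay = 13997 / 201000 = 0.0696 s = 69.6368 ms
Processing delay = 4.3 ms
Total one-way latency = 73.9368 ms


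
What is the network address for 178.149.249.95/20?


IP:   10110010.10010101.11111001.01011111
Mask: 11111111.11111111.11110000.00000000
AND operation:
Net:  10110010.10010101.11110000.00000000
Network: 178.149.240.0/20


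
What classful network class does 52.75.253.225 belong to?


First octet: 52
Binary: 00110100
0xxxxxxx -> Class A (1-126)
Class A, default mask 255.0.0.0 (/8)


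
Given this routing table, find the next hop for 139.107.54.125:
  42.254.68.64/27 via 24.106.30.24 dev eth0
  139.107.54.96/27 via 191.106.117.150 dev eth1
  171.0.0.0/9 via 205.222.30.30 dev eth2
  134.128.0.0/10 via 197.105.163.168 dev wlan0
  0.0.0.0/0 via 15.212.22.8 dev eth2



Longest prefix match for 139.107.54.125:
  /27 42.254.68.64: no
  /27 139.107.54.96: MATCH
  /9 171.0.0.0: no
  /10 134.128.0.0: no
  /0 0.0.0.0: MATCH
Selected: next-hop 191.106.117.150 via eth1 (matched /27)


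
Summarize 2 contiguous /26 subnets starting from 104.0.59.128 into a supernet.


Original prefix: /26
Number of subnets: 2 = 2^1
New prefix = 26 - 1 = 25
Supernet: 104.0.59.128/25


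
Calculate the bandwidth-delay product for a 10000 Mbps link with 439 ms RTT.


BDP = bandwidth * RTT
= 10000 Mbps * 439 ms
= 10000 * 1e6 * 439 / 1000 bits
= 4390000000 bits
= 548750000 bytes
= 535888.6719 KB
BDP = 4390000000 bits (548750000 bytes)


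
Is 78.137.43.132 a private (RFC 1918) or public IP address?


RFC 1918 private ranges:
  10.0.0.0/8 (10.0.0.0 - 10.255.255.255)
  172.16.0.0/12 (172.16.0.0 - 172.31.255.255)
  192.168.0.0/16 (192.168.0.0 - 192.168.255.255)
Public (not in any RFC 1918 range)


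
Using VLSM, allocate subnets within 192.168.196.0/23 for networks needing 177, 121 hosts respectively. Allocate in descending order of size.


177 hosts -> /24 (254 usable): 192.168.196.0/24
121 hosts -> /25 (126 usable): 192.168.197.0/25
Allocation: 192.168.196.0/24 (177 hosts, 254 usable); 192.168.197.0/25 (121 hosts, 126 usable)


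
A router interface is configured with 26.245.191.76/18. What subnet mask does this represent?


/18 means 18 network bits, 14 host bits
Binary: 11111111111111111100000000000000
Mask: 255.255.192.0


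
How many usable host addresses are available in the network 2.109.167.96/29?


Host bits = 32 - 29 = 3
Total addresses = 2^3 = 8
Usable = total - 2 (network and broadcast)
Usable hosts: 6


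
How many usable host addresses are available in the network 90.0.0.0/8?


Host bits = 32 - 8 = 24
Total addresses = 2^24 = 16777216
Usable = total - 2 (network and broadcast)
Usable hosts: 16777214


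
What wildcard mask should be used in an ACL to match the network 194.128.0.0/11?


Subnet mask: 255.224.0.0
Wildcard = 255.255.255.255 - subnet mask
255 - 255 = 0
255 - 224 = 31
255 - 0 = 255
255 - 0 = 255
Wildcard: 0.31.255.255


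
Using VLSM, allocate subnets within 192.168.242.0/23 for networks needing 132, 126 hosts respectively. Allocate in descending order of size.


132 hosts -> /24 (254 usable): 192.168.242.0/24
126 hosts -> /25 (126 usable): 192.168.243.0/25
Allocation: 192.168.242.0/24 (132 hosts, 254 usable); 192.168.243.0/25 (126 hosts, 126 usable)


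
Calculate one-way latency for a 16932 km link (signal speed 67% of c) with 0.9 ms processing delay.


Speed = 0.67 * 3e5 km/s = 201000 km/s
Propagation delay = 16932 / 201000 = 0.0842 s = 84.2388 ms
Processing delay = 0.9 ms
Total one-way latency = 85.1388 ms


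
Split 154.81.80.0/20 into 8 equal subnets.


New prefix = 20 + 3 = 23
Each subnet has 512 addresses
  154.81.80.0/23
  154.81.82.0/23
  154.81.84.0/23
  154.81.86.0/23
  154.81.88.0/23
  154.81.90.0/23
  154.81.92.0/23
  154.81.94.0/23
Subnets: 154.81.80.0/23, 154.81.82.0/23, 154.81.84.0/23, 154.81.86.0/23, 154.81.88.0/23, 154.81.90.0/23, 154.81.92.0/23, 154.81.94.0/23


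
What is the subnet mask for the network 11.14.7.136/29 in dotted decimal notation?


/29 means 29 network bits, 3 host bits
Binary: 11111111111111111111111111111000
Mask: 255.255.255.248


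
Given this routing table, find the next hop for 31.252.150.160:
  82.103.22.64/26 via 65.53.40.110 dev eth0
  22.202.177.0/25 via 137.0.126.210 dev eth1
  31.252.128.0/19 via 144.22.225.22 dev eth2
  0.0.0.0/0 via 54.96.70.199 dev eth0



Longest prefix match for 31.252.150.160:
  /26 82.103.22.64: no
  /25 22.202.177.0: no
  /19 31.252.128.0: MATCH
  /0 0.0.0.0: MATCH
Selected: next-hop 144.22.225.22 via eth2 (matched /19)


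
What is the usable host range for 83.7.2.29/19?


Network: 83.7.0.0
Broadcast: 83.7.31.255
First usable = network + 1
Last usable = broadcast - 1
Range: 83.7.0.1 to 83.7.31.254


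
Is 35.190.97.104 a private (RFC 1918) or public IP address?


RFC 1918 private ranges:
  10.0.0.0/8 (10.0.0.0 - 10.255.255.255)
  172.16.0.0/12 (172.16.0.0 - 172.31.255.255)
  192.168.0.0/16 (192.168.0.0 - 192.168.255.255)
Public (not in any RFC 1918 range)


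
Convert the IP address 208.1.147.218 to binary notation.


208 = 11010000
1 = 00000001
147 = 10010011
218 = 11011010
Binary: 11010000.00000001.10010011.11011010


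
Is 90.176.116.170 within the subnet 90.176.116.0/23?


Subnet network: 90.176.116.0
Test IP AND mask: 90.176.116.0
Yes, 90.176.116.170 is in 90.176.116.0/23


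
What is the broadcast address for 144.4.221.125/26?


Network: 144.4.221.64/26
Host bits = 6
Set all host bits to 1:
Broadcast: 144.4.221.127


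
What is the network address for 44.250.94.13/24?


IP:   00101100.11111010.01011110.00001101
Mask: 11111111.11111111.11111111.00000000
AND operation:
Net:  00101100.11111010.01011110.00000000
Network: 44.250.94.0/24


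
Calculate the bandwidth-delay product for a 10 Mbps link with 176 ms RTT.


BDP = bandwidth * RTT
= 10 Mbps * 176 ms
= 10 * 1e6 * 176 / 1000 bits
= 1760000 bits
= 220000 bytes
= 214.8438 KB
BDP = 1760000 bits (220000 bytes)


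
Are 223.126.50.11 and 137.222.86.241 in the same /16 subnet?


Mask: 255.255.0.0
223.126.50.11 AND mask = 223.126.0.0
137.222.86.241 AND mask = 137.222.0.0
No, different subnets (223.126.0.0 vs 137.222.0.0)


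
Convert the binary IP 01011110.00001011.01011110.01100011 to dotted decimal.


01011110 = 94
00001011 = 11
01011110 = 94
01100011 = 99
IP: 94.11.94.99


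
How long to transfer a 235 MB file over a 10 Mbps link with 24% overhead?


Effective throughput = 10 * (1 - 24/100) = 7.6 Mbps
File size in Mb = 235 * 8 = 1880 Mb
Time = 1880 / 7.6
Time = 247.3684 seconds


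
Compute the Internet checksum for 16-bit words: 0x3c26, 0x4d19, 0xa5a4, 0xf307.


Sum all words (with carry folding):
+ 0x3c26 = 0x3c26
+ 0x4d19 = 0x893f
+ 0xa5a4 = 0x2ee4
+ 0xf307 = 0x21ec
One's complement: ~0x21ec
Checksum = 0xde13


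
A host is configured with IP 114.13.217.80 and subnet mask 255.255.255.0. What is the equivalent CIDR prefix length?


Binary: 11111111.11111111.11111111.00000000
Count leading 1s
Prefix: /24


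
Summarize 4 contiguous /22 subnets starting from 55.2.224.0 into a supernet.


Original prefix: /22
Number of subnets: 4 = 2^2
New prefix = 22 - 2 = 20
Supernet: 55.2.224.0/20


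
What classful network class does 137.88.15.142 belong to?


First octet: 137
Binary: 10001001
10xxxxxx -> Class B (128-191)
Class B, default mask 255.255.0.0 (/16)


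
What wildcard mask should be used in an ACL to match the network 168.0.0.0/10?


Subnet mask: 255.192.0.0
Wildcard = 255.255.255.255 - subnet mask
255 - 255 = 0
255 - 192 = 63
255 - 0 = 255
255 - 0 = 255
Wildcard: 0.63.255.255


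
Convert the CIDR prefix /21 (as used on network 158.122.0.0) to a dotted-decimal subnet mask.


/21 means 21 network bits, 11 host bits
Binary: 11111111111111111111100000000000
Mask: 255.255.248.0


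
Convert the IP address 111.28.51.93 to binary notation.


111 = 01101111
28 = 00011100
51 = 00110011
93 = 01011101
Binary: 01101111.00011100.00110011.01011101


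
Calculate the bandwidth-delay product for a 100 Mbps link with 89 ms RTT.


BDP = bandwidth * RTT
= 100 Mbps * 89 ms
= 100 * 1e6 * 89 / 1000 bits
= 8900000 bits
= 1112500 bytes
= 1086.4258 KB
BDP = 8900000 bits (1112500 bytes)


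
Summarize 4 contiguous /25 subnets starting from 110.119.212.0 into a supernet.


Original prefix: /25
Number of subnets: 4 = 2^2
New prefix = 25 - 2 = 23
Supernet: 110.119.212.0/23


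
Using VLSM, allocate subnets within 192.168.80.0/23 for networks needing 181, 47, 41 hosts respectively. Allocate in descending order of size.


181 hosts -> /24 (254 usable): 192.168.80.0/24
47 hosts -> /26 (62 usable): 192.168.81.0/26
41 hosts -> /26 (62 usable): 192.168.81.64/26
Allocation: 192.168.80.0/24 (181 hosts, 254 usable); 192.168.81.0/26 (47 hosts, 62 usable); 192.168.81.64/26 (41 hosts, 62 usable)


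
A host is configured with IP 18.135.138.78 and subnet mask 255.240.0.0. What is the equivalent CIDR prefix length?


Binary: 11111111.11110000.00000000.00000000
Count leading 1s
Prefix: /12


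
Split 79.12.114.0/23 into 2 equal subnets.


New prefix = 23 + 1 = 24
Each subnet has 256 addresses
  79.12.114.0/24
  79.12.115.0/24
Subnets: 79.12.114.0/24, 79.12.115.0/24


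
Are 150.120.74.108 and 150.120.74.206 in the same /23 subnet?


Mask: 255.255.254.0
150.120.74.108 AND mask = 150.120.74.0
150.120.74.206 AND mask = 150.120.74.0
Yes, same subnet (150.120.74.0)


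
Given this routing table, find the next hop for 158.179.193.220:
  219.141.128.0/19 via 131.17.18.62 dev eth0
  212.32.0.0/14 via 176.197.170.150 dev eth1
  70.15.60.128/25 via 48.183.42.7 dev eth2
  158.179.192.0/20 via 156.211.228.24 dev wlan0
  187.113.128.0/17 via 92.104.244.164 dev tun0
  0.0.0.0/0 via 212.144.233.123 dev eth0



Longest prefix match for 158.179.193.220:
  /19 219.141.128.0: no
  /14 212.32.0.0: no
  /25 70.15.60.128: no
  /20 158.179.192.0: MATCH
  /17 187.113.128.0: no
  /0 0.0.0.0: MATCH
Selected: next-hop 156.211.228.24 via wlan0 (matched /20)


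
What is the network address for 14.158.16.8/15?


IP:   00001110.10011110.00010000.00001000
Mask: 11111111.11111110.00000000.00000000
AND operation:
Net:  00001110.10011110.00000000.00000000
Network: 14.158.0.0/15


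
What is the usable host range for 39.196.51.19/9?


Network: 39.128.0.0
Broadcast: 39.255.255.255
First usable = network + 1
Last usable = broadcast - 1
Range: 39.128.0.1 to 39.255.255.254


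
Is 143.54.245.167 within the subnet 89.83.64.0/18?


Subnet network: 89.83.64.0
Test IP AND mask: 143.54.192.0
No, 143.54.245.167 is not in 89.83.64.0/18


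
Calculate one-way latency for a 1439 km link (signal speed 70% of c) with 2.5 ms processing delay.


Speed = 0.7 * 3e5 km/s = 210000 km/s
Propagation delay = 1439 / 210000 = 0.0069 s = 6.8524 ms
Processing delay = 2.5 ms
Total one-way latency = 9.3524 ms


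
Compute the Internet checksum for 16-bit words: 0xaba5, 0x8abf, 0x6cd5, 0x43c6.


Sum all words (with carry folding):
+ 0xaba5 = 0xaba5
+ 0x8abf = 0x3665
+ 0x6cd5 = 0xa33a
+ 0x43c6 = 0xe700
One's complement: ~0xe700
Checksum = 0x18ff


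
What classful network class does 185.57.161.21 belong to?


First octet: 185
Binary: 10111001
10xxxxxx -> Class B (128-191)
Class B, default mask 255.255.0.0 (/16)


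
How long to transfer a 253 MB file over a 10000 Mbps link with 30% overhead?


Effective throughput = 10000 * (1 - 30/100) = 7000 Mbps
File size in Mb = 253 * 8 = 2024 Mb
Time = 2024 / 7000
Time = 0.2891 seconds


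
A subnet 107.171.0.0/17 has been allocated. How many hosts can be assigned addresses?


Host bits = 32 - 17 = 15
Total addresses = 2^15 = 32768
Usable = total - 2 (network and broadcast)
Usable hosts: 32766


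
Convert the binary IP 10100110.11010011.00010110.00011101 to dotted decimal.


10100110 = 166
11010011 = 211
00010110 = 22
00011101 = 29
IP: 166.211.22.29


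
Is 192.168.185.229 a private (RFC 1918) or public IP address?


RFC 1918 private ranges:
  10.0.0.0/8 (10.0.0.0 - 10.255.255.255)
  172.16.0.0/12 (172.16.0.0 - 172.31.255.255)
  192.168.0.0/16 (192.168.0.0 - 192.168.255.255)
Private (in 192.168.0.0/16)


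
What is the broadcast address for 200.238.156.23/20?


Network: 200.238.144.0/20
Host bits = 12
Set all host bits to 1:
Broadcast: 200.238.159.255


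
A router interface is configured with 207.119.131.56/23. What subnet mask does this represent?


/23 means 23 network bits, 9 host bits
Binary: 11111111111111111111111000000000
Mask: 255.255.254.0


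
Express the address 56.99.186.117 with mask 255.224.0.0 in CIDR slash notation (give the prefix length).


Binary: 11111111.11100000.00000000.00000000
Count leading 1s
Prefix: /11


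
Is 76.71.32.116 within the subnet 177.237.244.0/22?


Subnet network: 177.237.244.0
Test IP AND mask: 76.71.32.0
No, 76.71.32.116 is not in 177.237.244.0/22


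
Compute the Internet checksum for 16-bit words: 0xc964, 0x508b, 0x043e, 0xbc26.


Sum all words (with carry folding):
+ 0xc964 = 0xc964
+ 0x508b = 0x19f0
+ 0x043e = 0x1e2e
+ 0xbc26 = 0xda54
One's complement: ~0xda54
Checksum = 0x25ab


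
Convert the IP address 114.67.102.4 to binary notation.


114 = 01110010
67 = 01000011
102 = 01100110
4 = 00000100
Binary: 01110010.01000011.01100110.00000100


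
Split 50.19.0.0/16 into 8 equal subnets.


New prefix = 16 + 3 = 19
Each subnet has 8192 addresses
  50.19.0.0/19
  50.19.32.0/19
  50.19.64.0/19
  50.19.96.0/19
  50.19.128.0/19
  50.19.160.0/19
  50.19.192.0/19
  50.19.224.0/19
Subnets: 50.19.0.0/19, 50.19.32.0/19, 50.19.64.0/19, 50.19.96.0/19, 50.19.128.0/19, 50.19.160.0/19, 50.19.192.0/19, 50.19.224.0/19


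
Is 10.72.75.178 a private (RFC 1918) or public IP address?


RFC 1918 private ranges:
  10.0.0.0/8 (10.0.0.0 - 10.255.255.255)
  172.16.0.0/12 (172.16.0.0 - 172.31.255.255)
  192.168.0.0/16 (192.168.0.0 - 192.168.255.255)
Private (in 10.0.0.0/8)


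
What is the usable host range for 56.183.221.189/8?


Network: 56.0.0.0
Broadcast: 56.255.255.255
First usable = network + 1
Last usable = broadcast - 1
Range: 56.0.0.1 to 56.255.255.254


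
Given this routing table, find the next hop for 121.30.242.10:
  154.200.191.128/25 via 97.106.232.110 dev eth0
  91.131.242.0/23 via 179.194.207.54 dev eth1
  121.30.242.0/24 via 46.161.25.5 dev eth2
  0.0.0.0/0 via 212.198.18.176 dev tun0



Longest prefix match for 121.30.242.10:
  /25 154.200.191.128: no
  /23 91.131.242.0: no
  /24 121.30.242.0: MATCH
  /0 0.0.0.0: MATCH
Selected: next-hop 46.161.25.5 via eth2 (matched /24)


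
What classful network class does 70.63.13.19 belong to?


First octet: 70
Binary: 01000110
0xxxxxxx -> Class A (1-126)
Class A, default mask 255.0.0.0 (/8)


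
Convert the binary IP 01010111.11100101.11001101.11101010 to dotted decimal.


01010111 = 87
11100101 = 229
11001101 = 205
11101010 = 234
IP: 87.229.205.234


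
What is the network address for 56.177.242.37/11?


IP:   00111000.10110001.11110010.00100101
Mask: 11111111.11100000.00000000.00000000
AND operation:
Net:  00111000.10100000.00000000.00000000
Network: 56.160.0.0/11


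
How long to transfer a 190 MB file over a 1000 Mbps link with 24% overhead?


Effective throughput = 1000 * (1 - 24/100) = 760 Mbps
File size in Mb = 190 * 8 = 1520 Mb
Time = 1520 / 760
Time = 2 seconds


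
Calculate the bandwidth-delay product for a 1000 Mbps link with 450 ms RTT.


BDP = bandwidth * RTT
= 1000 Mbps * 450 ms
= 1000 * 1e6 * 450 / 1000 bits
= 450000000 bits
= 56250000 bytes
= 54931.6406 KB
BDP = 450000000 bits (56250000 bytes)


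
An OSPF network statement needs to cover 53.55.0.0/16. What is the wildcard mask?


Subnet mask: 255.255.0.0
Wildcard = 255.255.255.255 - subnet mask
255 - 255 = 0
255 - 255 = 0
255 - 0 = 255
255 - 0 = 255
Wildcard: 0.0.255.255


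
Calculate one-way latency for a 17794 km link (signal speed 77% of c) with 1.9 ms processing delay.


Speed = 0.77 * 3e5 km/s = 231000 km/s
Propagation delay = 17794 / 231000 = 0.077 s = 77.0303 ms
Processing delay = 1.9 ms
Total one-way latency = 78.9303 ms


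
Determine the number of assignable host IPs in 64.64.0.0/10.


Host bits = 32 - 10 = 22
Total addresses = 2^22 = 4194304
Usable = total - 2 (network and broadcast)
Usable hosts: 4194302


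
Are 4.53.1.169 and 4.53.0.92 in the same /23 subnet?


Mask: 255.255.254.0
4.53.1.169 AND mask = 4.53.0.0
4.53.0.92 AND mask = 4.53.0.0
Yes, same subnet (4.53.0.0)


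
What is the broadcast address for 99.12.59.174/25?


Network: 99.12.59.128/25
Host bits = 7
Set all host bits to 1:
Broadcast: 99.12.59.255


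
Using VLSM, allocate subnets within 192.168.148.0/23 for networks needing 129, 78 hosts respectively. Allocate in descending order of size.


129 hosts -> /24 (254 usable): 192.168.148.0/24
78 hosts -> /25 (126 usable): 192.168.149.0/25
Allocation: 192.168.148.0/24 (129 hosts, 254 usable); 192.168.149.0/25 (78 hosts, 126 usable)


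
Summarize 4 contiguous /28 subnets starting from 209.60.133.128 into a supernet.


Original prefix: /28
Number of subnets: 4 = 2^2
New prefix = 28 - 2 = 26
Supernet: 209.60.133.128/26


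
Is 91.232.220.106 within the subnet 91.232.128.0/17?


Subnet network: 91.232.128.0
Test IP AND mask: 91.232.128.0
Yes, 91.232.220.106 is in 91.232.128.0/17


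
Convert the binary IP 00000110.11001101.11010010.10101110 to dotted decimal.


00000110 = 6
11001101 = 205
11010010 = 210
10101110 = 174
IP: 6.205.210.174


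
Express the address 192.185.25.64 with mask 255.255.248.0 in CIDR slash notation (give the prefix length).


Binary: 11111111.11111111.11111000.00000000
Count leading 1s
Prefix: /21


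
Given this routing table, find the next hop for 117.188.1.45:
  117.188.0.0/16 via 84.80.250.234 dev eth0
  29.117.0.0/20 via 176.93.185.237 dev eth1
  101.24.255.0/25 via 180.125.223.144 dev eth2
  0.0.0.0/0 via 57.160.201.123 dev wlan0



Longest prefix match for 117.188.1.45:
  /16 117.188.0.0: MATCH
  /20 29.117.0.0: no
  /25 101.24.255.0: no
  /0 0.0.0.0: MATCH
Selected: next-hop 84.80.250.234 via eth0 (matched /16)


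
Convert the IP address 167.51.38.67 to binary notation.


167 = 10100111
51 = 00110011
38 = 00100110
67 = 01000011
Binary: 10100111.00110011.00100110.01000011


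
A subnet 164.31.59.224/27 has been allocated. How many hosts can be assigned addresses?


Host bits = 32 - 27 = 5
Total addresses = 2^5 = 32
Usable = total - 2 (network and broadcast)
Usable hosts: 30


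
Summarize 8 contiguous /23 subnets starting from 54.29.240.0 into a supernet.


Original prefix: /23
Number of subnets: 8 = 2^3
New prefix = 23 - 3 = 20
Supernet: 54.29.240.0/20


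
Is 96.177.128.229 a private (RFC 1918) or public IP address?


RFC 1918 private ranges:
  10.0.0.0/8 (10.0.0.0 - 10.255.255.255)
  172.16.0.0/12 (172.16.0.0 - 172.31.255.255)
  192.168.0.0/16 (192.168.0.0 - 192.168.255.255)
Public (not in any RFC 1918 range)


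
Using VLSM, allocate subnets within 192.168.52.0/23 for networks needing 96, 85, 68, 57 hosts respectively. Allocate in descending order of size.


96 hosts -> /25 (126 usable): 192.168.52.0/25
85 hosts -> /25 (126 usable): 192.168.52.128/25
68 hosts -> /25 (126 usable): 192.168.53.0/25
57 hosts -> /26 (62 usable): 192.168.53.128/26
Allocation: 192.168.52.0/25 (96 hosts, 126 usable); 192.168.52.128/25 (85 hosts, 126 usable); 192.168.53.0/25 (68 hosts, 126 usable); 192.168.53.128/26 (57 hosts, 62 usable)


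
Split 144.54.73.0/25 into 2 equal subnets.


New prefix = 25 + 1 = 26
Each subnet has 64 addresses
  144.54.73.0/26
  144.54.73.64/26
Subnets: 144.54.73.0/26, 144.54.73.64/26


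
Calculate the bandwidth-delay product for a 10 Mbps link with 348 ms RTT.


BDP = bandwidth * RTT
= 10 Mbps * 348 ms
= 10 * 1e6 * 348 / 1000 bits
= 3480000 bits
= 435000 bytes
= 424.8047 KB
BDP = 3480000 bits (435000 bytes)


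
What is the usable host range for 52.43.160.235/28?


Network: 52.43.160.224
Broadcast: 52.43.160.239
First usable = network + 1
Last usable = broadcast - 1
Range: 52.43.160.225 to 52.43.160.238


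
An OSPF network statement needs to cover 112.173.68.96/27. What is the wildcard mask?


Subnet mask: 255.255.255.224
Wildcard = 255.255.255.255 - subnet mask
255 - 255 = 0
255 - 255 = 0
255 - 255 = 0
255 - 224 = 31
Wildcard: 0.0.0.31


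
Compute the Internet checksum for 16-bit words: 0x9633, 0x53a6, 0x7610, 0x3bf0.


Sum all words (with carry folding):
+ 0x9633 = 0x9633
+ 0x53a6 = 0xe9d9
+ 0x7610 = 0x5fea
+ 0x3bf0 = 0x9bda
One's complement: ~0x9bda
Checksum = 0x6425


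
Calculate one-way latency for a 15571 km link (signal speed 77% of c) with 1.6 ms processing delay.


Speed = 0.77 * 3e5 km/s = 231000 km/s
Propagation delay = 15571 / 231000 = 0.0674 s = 67.4069 ms
Processing delay = 1.6 ms
Total one-way latency = 69.0069 ms


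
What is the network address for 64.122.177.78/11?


IP:   01000000.01111010.10110001.01001110
Mask: 11111111.11100000.00000000.00000000
AND operation:
Net:  01000000.01100000.00000000.00000000
Network: 64.96.0.0/11


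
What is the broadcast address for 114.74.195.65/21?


Network: 114.74.192.0/21
Host bits = 11
Set all host bits to 1:
Broadcast: 114.74.199.255


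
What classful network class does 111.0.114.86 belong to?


First octet: 111
Binary: 01101111
0xxxxxxx -> Class A (1-126)
Class A, default mask 255.0.0.0 (/8)


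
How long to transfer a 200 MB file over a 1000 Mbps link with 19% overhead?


Effective throughput = 1000 * (1 - 19/100) = 810 Mbps
File size in Mb = 200 * 8 = 1600 Mb
Time = 1600 / 810
Time = 1.9753 seconds


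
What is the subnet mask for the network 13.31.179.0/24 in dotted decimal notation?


/24 means 24 network bits, 8 host bits
Binary: 11111111111111111111111100000000
Mask: 255.255.255.0


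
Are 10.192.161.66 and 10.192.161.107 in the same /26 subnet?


Mask: 255.255.255.192
10.192.161.66 AND mask = 10.192.161.64
10.192.161.107 AND mask = 10.192.161.64
Yes, same subnet (10.192.161.64)


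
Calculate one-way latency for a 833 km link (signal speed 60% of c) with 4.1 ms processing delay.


Speed = 0.6 * 3e5 km/s = 180000 km/s
Propagation delay = 833 / 180000 = 0.0046 s = 4.6278 ms
Processing delay = 4.1 ms
Total one-way latency = 8.7278 ms
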